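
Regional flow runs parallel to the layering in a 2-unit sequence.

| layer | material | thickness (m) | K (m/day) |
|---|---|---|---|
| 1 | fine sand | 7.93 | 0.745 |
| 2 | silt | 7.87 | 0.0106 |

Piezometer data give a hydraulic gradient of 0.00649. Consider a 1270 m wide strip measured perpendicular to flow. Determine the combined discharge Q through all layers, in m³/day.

Flow is parallel to layering, so each bed carries its own Darcy discharge and the transmissivities add.
Σ(K_i·b_i) = 0.745×7.93 + 0.0106×7.87 = 5.991 m²/day.
Hydraulic gradient i = 0.00649.
Q = Σ(K_i·b_i) · W · i = 5.991 × 1270 × 0.006490 = 49.38 m³/day.

49.4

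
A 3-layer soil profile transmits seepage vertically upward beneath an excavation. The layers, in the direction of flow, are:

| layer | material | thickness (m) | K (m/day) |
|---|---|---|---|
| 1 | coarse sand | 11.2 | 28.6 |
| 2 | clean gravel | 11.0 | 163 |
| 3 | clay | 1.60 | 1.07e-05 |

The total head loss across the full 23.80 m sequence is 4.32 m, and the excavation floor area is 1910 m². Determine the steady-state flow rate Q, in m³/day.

Flow is perpendicular to layering, so the layers act in series and the equivalent K is the thickness-weighted harmonic mean.
Total thickness L = 11.2 + 11.0 + 1.60 = 23.80 m.
Σ(b_i/K_i) = 11.2/28.6 + 11.0/163 + 1.60/1.07e-05 = 1.495e+05 d.
K_eq = L / Σ(b_i/K_i) = 23.80 / 1.495e+05 = 0.0001592 m/day.
Q = K_eq · A · (Δh/L) = 0.0001592 × 1910 × (4.32/23.80) = 0.05518 m³/day.

0.0552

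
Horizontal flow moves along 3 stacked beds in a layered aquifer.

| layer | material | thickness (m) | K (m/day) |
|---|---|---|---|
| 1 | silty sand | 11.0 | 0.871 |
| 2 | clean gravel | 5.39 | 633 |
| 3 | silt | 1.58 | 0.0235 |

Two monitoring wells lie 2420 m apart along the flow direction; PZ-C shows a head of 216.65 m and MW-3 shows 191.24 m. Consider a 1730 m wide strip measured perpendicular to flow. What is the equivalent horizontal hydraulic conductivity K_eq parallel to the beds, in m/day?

190

Flow is parallel to layering, so each bed carries its own Darcy discharge and the transmissivities add.
Σ(K_i·b_i) = 0.871×11.0 + 633×5.39 + 0.0235×1.58 = 3421 m²/day.
Total thickness b = 17.97 m, so K_eq = Σ(K_i·b_i)/b = 190.4 m/day.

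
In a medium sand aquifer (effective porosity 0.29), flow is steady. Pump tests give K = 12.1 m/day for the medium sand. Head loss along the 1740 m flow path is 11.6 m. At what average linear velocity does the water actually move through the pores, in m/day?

Hydraulic gradient i = Δh / L = 11.6 / 1740 = 0.006667.
Darcy flux q = K · i = 12.10 × 0.006667 = 0.08067 m/day.
Seepage velocity v = q / n_e = 0.08067 / 0.29 = 0.2782 m/day.

0.278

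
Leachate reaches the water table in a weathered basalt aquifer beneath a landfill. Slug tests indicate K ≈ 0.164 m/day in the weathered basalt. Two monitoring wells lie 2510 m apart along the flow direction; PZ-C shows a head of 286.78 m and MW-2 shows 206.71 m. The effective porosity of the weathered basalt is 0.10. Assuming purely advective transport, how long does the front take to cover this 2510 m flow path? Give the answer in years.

131

Hydraulic gradient i = (286.78 − 206.71) / 2510 = 80.07 / 2510 = 0.03190.
Darcy flux q = K · i = 0.1640 × 0.03190 = 0.005232 m/day.
Seepage velocity v = q / n_e = 0.005232 / 0.10 = 0.05232 m/day.
Travel time t = L / v = 2510 / 0.05232 = 47977 days = 131.4 years.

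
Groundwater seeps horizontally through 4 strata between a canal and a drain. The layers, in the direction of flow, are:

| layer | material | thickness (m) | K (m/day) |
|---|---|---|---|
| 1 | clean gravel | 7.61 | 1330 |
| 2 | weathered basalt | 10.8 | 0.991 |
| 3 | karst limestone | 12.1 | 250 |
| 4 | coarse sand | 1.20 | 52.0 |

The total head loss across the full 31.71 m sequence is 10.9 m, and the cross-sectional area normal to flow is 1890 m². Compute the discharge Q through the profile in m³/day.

1880

Flow is perpendicular to layering, so the layers act in series and the equivalent K is the thickness-weighted harmonic mean.
Total thickness L = 7.61 + 10.8 + 12.1 + 1.20 = 31.71 m.
Σ(b_i/K_i) = 7.61/1330 + 10.8/0.991 + 12.1/250 + 1.20/52.0 = 10.98 d.
K_eq = L / Σ(b_i/K_i) = 31.71 / 10.98 = 2.889 m/day.
Q = K_eq · A · (Δh/L) = 2.889 × 1890 × (10.9/31.71) = 1877 m³/day.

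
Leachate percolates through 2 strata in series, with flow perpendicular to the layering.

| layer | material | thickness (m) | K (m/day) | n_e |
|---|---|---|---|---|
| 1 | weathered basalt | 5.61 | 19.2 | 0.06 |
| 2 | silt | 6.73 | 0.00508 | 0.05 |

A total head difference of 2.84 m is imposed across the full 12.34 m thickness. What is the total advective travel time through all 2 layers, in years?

0.860

With flow normal to the layers, continuity requires the same specific discharge q through every layer.
Σ(b_i/K_i) = 5.61/19.2 + 6.73/0.00508 = 1325 d.
q = Δh / Σ(b_i/K_i) = 2.84 / 1325 = 0.002143 m/day.
In each layer the seepage velocity is v_i = q/n_i, so the layer transit time is t_i = b_i·n_i / q:
  layer 1 (weathered basalt): t_1 = 5.61 × 0.06 / 0.002143 = 157.1 d
  layer 2 (silt): t_2 = 6.73 × 0.05 / 0.002143 = 157.0 d
Total t = Σ t_i = 314.1 days = 0.8598 years.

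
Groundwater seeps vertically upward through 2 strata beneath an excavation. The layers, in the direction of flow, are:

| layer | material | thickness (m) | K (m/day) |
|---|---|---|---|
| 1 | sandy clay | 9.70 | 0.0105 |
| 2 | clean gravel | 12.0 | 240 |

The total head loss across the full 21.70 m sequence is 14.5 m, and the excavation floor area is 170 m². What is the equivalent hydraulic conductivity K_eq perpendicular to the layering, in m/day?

0.0235

Flow is perpendicular to layering, so the layers act in series and the equivalent K is the thickness-weighted harmonic mean.
Total thickness L = 9.70 + 12.0 = 21.70 m.
Σ(b_i/K_i) = 9.70/0.0105 + 12.0/240 = 923.9 d.
K_eq = L / Σ(b_i/K_i) = 21.70 / 923.9 = 0.02349 m/day.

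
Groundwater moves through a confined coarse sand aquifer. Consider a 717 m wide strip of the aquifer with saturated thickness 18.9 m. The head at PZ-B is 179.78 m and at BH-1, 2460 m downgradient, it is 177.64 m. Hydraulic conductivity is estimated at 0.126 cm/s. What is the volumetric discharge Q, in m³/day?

Convert K: 0.126 cm/s × 864 = 108.9 m/day.
Cross-sectional area A = 717 × 18.9 = 13551 m².
Hydraulic gradient i = (179.78 − 177.64) / 2460 = 2.14 / 2460 = 0.0008699.
Darcy's law: Q = K · A · i = 108.9 × 13551 × 0.0008699 = 1283 m³/day.

1280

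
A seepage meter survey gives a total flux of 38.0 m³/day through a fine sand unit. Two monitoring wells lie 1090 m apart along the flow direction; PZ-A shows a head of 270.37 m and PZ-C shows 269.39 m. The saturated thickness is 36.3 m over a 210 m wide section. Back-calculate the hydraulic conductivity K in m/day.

Cross-sectional area A = 210 × 36.3 = 7623 m².
Hydraulic gradient i = (270.37 − 269.39) / 1090 = 0.98 / 1090 = 0.0008991.
From Q = K·A·i, K = Q / (A·i) = 38.0 / (7623 × 0.0008991) = 5.544 m/day.

5.54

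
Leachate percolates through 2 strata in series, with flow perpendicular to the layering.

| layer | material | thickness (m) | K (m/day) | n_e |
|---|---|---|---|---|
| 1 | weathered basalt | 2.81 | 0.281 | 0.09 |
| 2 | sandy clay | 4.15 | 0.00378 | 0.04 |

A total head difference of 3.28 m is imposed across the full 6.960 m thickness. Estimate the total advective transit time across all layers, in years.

0.387

With flow normal to the layers, continuity requires the same specific discharge q through every layer.
Σ(b_i/K_i) = 2.81/0.281 + 4.15/0.00378 = 1108 d.
q = Δh / Σ(b_i/K_i) = 3.28 / 1108 = 0.002961 m/day.
In each layer the seepage velocity is v_i = q/n_i, so the layer transit time is t_i = b_i·n_i / q:
  layer 1 (weathered basalt): t_1 = 2.81 × 0.09 / 0.002961 = 85.42 d
  layer 2 (sandy clay): t_2 = 4.15 × 0.04 / 0.002961 = 56.07 d
Total t = Σ t_i = 141.5 days = 0.3874 years.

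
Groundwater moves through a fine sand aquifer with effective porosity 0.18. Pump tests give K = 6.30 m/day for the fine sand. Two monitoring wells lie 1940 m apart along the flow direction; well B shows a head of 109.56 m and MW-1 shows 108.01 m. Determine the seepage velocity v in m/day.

0.0280

Hydraulic gradient i = (109.56 − 108.01) / 1940 = 1.55 / 1940 = 0.0007990.
Darcy flux q = K · i = 6.300 × 0.0007990 = 0.005034 m/day.
Seepage velocity v = q / n_e = 0.005034 / 0.18 = 0.02796 m/day.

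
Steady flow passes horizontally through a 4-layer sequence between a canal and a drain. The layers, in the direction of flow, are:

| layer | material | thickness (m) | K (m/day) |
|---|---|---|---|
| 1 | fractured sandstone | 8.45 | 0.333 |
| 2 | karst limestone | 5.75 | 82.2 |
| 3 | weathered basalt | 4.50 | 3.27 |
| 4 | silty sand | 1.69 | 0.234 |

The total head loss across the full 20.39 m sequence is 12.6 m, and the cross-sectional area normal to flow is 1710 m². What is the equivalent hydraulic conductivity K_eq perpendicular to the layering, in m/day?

Flow is perpendicular to layering, so the layers act in series and the equivalent K is the thickness-weighted harmonic mean.
Total thickness L = 8.45 + 5.75 + 4.50 + 1.69 = 20.39 m.
Σ(b_i/K_i) = 8.45/0.333 + 5.75/82.2 + 4.50/3.27 + 1.69/0.234 = 34.04 d.
K_eq = L / Σ(b_i/K_i) = 20.39 / 34.04 = 0.5989 m/day.

0.599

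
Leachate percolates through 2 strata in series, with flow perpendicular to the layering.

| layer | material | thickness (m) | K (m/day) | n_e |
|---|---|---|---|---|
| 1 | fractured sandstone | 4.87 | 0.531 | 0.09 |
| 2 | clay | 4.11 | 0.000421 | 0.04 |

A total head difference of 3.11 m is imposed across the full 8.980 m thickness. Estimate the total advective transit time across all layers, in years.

With flow normal to the layers, continuity requires the same specific discharge q through every layer.
Σ(b_i/K_i) = 4.87/0.531 + 4.11/0.000421 = 9772 d.
q = Δh / Σ(b_i/K_i) = 3.11 / 9772 = 0.0003183 m/day.
In each layer the seepage velocity is v_i = q/n_i, so the layer transit time is t_i = b_i·n_i / q:
  layer 1 (fractured sandstone): t_1 = 4.87 × 0.09 / 0.0003183 = 1377 d
  layer 2 (clay): t_2 = 4.11 × 0.04 / 0.0003183 = 516.5 d
Total t = Σ t_i = 1894 days = 5.185 years.

5.18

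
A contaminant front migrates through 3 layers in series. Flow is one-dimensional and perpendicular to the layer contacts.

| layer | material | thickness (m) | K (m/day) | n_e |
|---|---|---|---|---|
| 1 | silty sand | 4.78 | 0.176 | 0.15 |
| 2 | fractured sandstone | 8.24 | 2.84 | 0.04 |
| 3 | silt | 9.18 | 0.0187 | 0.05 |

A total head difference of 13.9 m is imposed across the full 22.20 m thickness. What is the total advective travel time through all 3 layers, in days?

56.4

With flow normal to the layers, continuity requires the same specific discharge q through every layer.
Σ(b_i/K_i) = 4.78/0.176 + 8.24/2.84 + 9.18/0.0187 = 521.0 d.
q = Δh / Σ(b_i/K_i) = 13.9 / 521.0 = 0.02668 m/day.
In each layer the seepage velocity is v_i = q/n_i, so the layer transit time is t_i = b_i·n_i / q:
  layer 1 (silty sand): t_1 = 4.78 × 0.15 / 0.02668 = 26.87 d
  layer 2 (fractured sandstone): t_2 = 8.24 × 0.04 / 0.02668 = 12.35 d
  layer 3 (silt): t_3 = 9.18 × 0.05 / 0.02668 = 17.20 d
Total t = Σ t_i = 56.43 days.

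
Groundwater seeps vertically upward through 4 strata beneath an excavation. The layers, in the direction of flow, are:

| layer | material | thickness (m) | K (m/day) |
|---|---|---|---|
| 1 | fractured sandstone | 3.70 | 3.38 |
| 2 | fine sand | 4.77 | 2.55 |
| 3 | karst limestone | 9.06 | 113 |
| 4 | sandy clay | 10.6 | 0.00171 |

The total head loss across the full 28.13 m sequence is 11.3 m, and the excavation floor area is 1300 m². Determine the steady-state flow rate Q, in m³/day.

2.37

Flow is perpendicular to layering, so the layers act in series and the equivalent K is the thickness-weighted harmonic mean.
Total thickness L = 3.70 + 4.77 + 9.06 + 10.6 = 28.13 m.
Σ(b_i/K_i) = 3.70/3.38 + 4.77/2.55 + 9.06/113 + 10.6/0.00171 = 6202 d.
K_eq = L / Σ(b_i/K_i) = 28.13 / 6202 = 0.004536 m/day.
Q = K_eq · A · (Δh/L) = 0.004536 × 1300 × (11.3/28.13) = 2.369 m³/day.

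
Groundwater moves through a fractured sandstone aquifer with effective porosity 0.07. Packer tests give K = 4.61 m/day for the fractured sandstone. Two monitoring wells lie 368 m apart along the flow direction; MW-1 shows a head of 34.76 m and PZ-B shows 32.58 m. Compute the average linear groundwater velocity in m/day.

0.390

Hydraulic gradient i = (34.76 − 32.58) / 368 = 2.18 / 368 = 0.005924.
Darcy flux q = K · i = 4.610 × 0.005924 = 0.02731 m/day.
Seepage velocity v = q / n_e = 0.02731 / 0.07 = 0.3901 m/day.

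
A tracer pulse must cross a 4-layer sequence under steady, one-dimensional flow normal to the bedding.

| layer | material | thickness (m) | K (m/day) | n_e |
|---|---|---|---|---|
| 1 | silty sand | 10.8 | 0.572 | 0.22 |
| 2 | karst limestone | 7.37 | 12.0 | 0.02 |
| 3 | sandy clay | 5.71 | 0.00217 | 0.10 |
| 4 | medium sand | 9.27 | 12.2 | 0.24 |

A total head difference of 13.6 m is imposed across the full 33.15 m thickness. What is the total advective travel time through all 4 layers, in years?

2.84

With flow normal to the layers, continuity requires the same specific discharge q through every layer.
Σ(b_i/K_i) = 10.8/0.572 + 7.37/12.0 + 5.71/0.00217 + 9.27/12.2 = 2652 d.
q = Δh / Σ(b_i/K_i) = 13.6 / 2652 = 0.005129 m/day.
In each layer the seepage velocity is v_i = q/n_i, so the layer transit time is t_i = b_i·n_i / q:
  layer 1 (silty sand): t_1 = 10.8 × 0.22 / 0.005129 = 463.2 d
  layer 2 (karst limestone): t_2 = 7.37 × 0.02 / 0.005129 = 28.74 d
  layer 3 (sandy clay): t_3 = 5.71 × 0.10 / 0.005129 = 111.3 d
  layer 4 (medium sand): t_4 = 9.27 × 0.24 / 0.005129 = 433.8 d
Total t = Σ t_i = 1037 days = 2.839 years.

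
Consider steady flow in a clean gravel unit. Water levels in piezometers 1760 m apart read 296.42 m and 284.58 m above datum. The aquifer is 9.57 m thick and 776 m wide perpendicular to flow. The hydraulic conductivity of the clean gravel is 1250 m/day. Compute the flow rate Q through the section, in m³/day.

Cross-sectional area A = 776 × 9.57 = 7426 m².
Hydraulic gradient i = (296.42 − 284.58) / 1760 = 11.84 / 1760 = 0.006727.
Darcy's law: Q = K · A · i = 1250 × 7426 × 0.006727 = 62449 m³/day.

62400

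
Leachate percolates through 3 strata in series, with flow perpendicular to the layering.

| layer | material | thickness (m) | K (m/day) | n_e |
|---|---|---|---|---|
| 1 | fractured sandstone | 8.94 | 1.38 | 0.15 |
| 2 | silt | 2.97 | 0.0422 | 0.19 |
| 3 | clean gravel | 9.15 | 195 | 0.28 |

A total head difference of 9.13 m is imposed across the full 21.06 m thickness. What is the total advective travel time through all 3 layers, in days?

With flow normal to the layers, continuity requires the same specific discharge q through every layer.
Σ(b_i/K_i) = 8.94/1.38 + 2.97/0.0422 + 9.15/195 = 76.90 d.
q = Δh / Σ(b_i/K_i) = 9.13 / 76.90 = 0.1187 m/day.
In each layer the seepage velocity is v_i = q/n_i, so the layer transit time is t_i = b_i·n_i / q:
  layer 1 (fractured sandstone): t_1 = 8.94 × 0.15 / 0.1187 = 11.30 d
  layer 2 (silt): t_2 = 2.97 × 0.19 / 0.1187 = 4.753 d
  layer 3 (clean gravel): t_3 = 9.15 × 0.28 / 0.1187 = 21.58 d
Total t = Σ t_i = 37.63 days.

37.6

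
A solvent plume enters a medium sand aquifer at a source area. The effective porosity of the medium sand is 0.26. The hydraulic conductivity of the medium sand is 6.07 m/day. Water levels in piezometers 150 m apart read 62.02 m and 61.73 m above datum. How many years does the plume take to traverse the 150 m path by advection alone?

Hydraulic gradient i = (62.02 − 61.73) / 150 = 0.29 / 150 = 0.001933.
Darcy flux q = K · i = 6.070 × 0.001933 = 0.01174 m/day.
Seepage velocity v = q / n_e = 0.01174 / 0.26 = 0.04514 m/day.
Travel time t = L / v = 150 / 0.04514 = 3323 days = 9.099 years.

9.10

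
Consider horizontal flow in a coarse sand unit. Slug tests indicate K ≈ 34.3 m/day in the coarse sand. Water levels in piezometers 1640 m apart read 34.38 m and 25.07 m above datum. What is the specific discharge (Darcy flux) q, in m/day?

Hydraulic gradient i = (34.38 − 25.07) / 1640 = 9.31 / 1640 = 0.005677.
Specific discharge q = K · i = 34.30 × 0.005677 = 0.1947 m/day.

0.195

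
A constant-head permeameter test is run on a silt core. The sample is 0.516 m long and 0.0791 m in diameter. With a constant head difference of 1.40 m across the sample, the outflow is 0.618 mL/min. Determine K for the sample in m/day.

Cross-sectional area A = π·(d/2)² = π × (0.0791/2)² = 0.004914 m².
Convert discharge: 0.618 mL/min = 1.030e-08 m³/s.
Darcy's law rearranged: K = Q·L / (A·Δh) = 1.030e-08 × 0.516 / (0.004914 × 1.40) = 7.725e-07 m/s = 0.06675 m/day.

0.0667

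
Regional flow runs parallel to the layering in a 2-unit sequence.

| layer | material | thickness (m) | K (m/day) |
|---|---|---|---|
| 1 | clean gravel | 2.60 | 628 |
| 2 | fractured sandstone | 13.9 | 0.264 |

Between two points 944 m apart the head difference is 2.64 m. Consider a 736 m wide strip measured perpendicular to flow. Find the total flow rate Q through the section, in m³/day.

Flow is parallel to layering, so each bed carries its own Darcy discharge and the transmissivities add.
Σ(K_i·b_i) = 628×2.60 + 0.264×13.9 = 1636 m²/day.
Hydraulic gradient i = Δh / L = 2.64 / 944 = 0.002797.
Q = Σ(K_i·b_i) · W · i = 1636 × 736 × 0.002797 = 3368 m³/day.

3370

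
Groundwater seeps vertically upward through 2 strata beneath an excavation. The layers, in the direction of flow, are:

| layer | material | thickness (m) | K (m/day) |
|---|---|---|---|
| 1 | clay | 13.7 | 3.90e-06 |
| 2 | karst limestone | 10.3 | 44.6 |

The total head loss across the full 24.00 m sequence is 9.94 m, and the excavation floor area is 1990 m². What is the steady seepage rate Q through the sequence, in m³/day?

0.00563

Flow is perpendicular to layering, so the layers act in series and the equivalent K is the thickness-weighted harmonic mean.
Total thickness L = 13.7 + 10.3 = 24.00 m.
Σ(b_i/K_i) = 13.7/3.90e-06 + 10.3/44.6 = 3.513e+06 d.
K_eq = L / Σ(b_i/K_i) = 24.00 / 3.513e+06 = 6.832e-06 m/day.
Q = K_eq · A · (Δh/L) = 6.832e-06 × 1990 × (9.94/24.00) = 0.005631 m³/day.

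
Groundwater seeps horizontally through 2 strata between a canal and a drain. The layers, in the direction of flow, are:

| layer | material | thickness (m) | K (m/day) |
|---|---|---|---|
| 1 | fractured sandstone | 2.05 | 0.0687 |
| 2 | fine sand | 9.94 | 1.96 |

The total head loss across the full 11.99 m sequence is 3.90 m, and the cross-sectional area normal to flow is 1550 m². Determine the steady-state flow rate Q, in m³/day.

173

Flow is perpendicular to layering, so the layers act in series and the equivalent K is the thickness-weighted harmonic mean.
Total thickness L = 2.05 + 9.94 = 11.99 m.
Σ(b_i/K_i) = 2.05/0.0687 + 9.94/1.96 = 34.91 d.
K_eq = L / Σ(b_i/K_i) = 11.99 / 34.91 = 0.3434 m/day.
Q = K_eq · A · (Δh/L) = 0.3434 × 1550 × (3.90/11.99) = 173.2 m³/day.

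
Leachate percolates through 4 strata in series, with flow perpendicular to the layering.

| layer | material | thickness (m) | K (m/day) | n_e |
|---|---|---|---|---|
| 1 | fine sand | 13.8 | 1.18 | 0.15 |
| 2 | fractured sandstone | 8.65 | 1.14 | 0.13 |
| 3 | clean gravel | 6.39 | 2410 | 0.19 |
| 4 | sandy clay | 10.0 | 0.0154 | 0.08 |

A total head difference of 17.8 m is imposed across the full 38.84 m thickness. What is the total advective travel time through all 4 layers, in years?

0.536

With flow normal to the layers, continuity requires the same specific discharge q through every layer.
Σ(b_i/K_i) = 13.8/1.18 + 8.65/1.14 + 6.39/2410 + 10.0/0.0154 = 668.6 d.
q = Δh / Σ(b_i/K_i) = 17.8 / 668.6 = 0.02662 m/day.
In each layer the seepage velocity is v_i = q/n_i, so the layer transit time is t_i = b_i·n_i / q:
  layer 1 (fine sand): t_1 = 13.8 × 0.15 / 0.02662 = 77.76 d
  layer 2 (fractured sandstone): t_2 = 8.65 × 0.13 / 0.02662 = 42.24 d
  layer 3 (clean gravel): t_3 = 6.39 × 0.19 / 0.02662 = 45.61 d
  layer 4 (sandy clay): t_4 = 10.0 × 0.08 / 0.02662 = 30.05 d
Total t = Σ t_i = 195.7 days = 0.5357 years.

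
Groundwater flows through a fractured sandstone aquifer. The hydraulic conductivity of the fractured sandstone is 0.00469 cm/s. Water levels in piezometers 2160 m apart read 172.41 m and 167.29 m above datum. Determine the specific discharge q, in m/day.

0.00961

Convert K: 0.00469 cm/s × 864 = 4.052 m/day.
Hydraulic gradient i = (172.41 − 167.29) / 2160 = 5.12 / 2160 = 0.002370.
Specific discharge q = K · i = 4.052 × 0.002370 = 0.009605 m/day.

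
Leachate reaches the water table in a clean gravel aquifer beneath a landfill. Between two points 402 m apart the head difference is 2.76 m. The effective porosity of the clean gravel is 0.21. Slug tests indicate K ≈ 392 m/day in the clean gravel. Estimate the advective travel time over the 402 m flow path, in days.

Hydraulic gradient i = Δh / L = 2.76 / 402 = 0.006866.
Darcy flux q = K · i = 392.0 × 0.006866 = 2.691 m/day.
Seepage velocity v = q / n_e = 2.691 / 0.21 = 12.82 m/day.
Travel time t = L / v = 402 / 12.82 = 31.37 days.

31.4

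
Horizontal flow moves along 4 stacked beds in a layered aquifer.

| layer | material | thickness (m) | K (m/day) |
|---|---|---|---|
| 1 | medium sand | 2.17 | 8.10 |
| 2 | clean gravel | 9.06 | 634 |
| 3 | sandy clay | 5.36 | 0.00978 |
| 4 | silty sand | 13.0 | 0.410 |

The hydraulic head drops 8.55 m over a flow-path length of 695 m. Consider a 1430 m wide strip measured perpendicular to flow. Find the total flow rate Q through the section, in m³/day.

Flow is parallel to layering, so each bed carries its own Darcy discharge and the transmissivities add.
Σ(K_i·b_i) = 8.10×2.17 + 634×9.06 + 0.00978×5.36 + 0.410×13.0 = 5767 m²/day.
Hydraulic gradient i = Δh / L = 8.55 / 695 = 0.01230.
Q = Σ(K_i·b_i) · W · i = 5767 × 1430 × 0.01230 = 1.015e+05 m³/day.

101000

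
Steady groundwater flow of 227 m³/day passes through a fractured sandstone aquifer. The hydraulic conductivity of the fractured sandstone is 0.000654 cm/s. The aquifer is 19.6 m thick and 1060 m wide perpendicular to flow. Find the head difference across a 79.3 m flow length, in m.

Convert K: 0.000654 cm/s × 864 = 0.5651 m/day.
Cross-sectional area A = 1060 × 19.6 = 20776 m².
From Q = K·A·i, i = Q / (K·A) = 227 / (0.5651 × 20776) = 0.01934.
Head loss Δh = i · L = 0.01934 × 79.3 = 1.533 m.

1.53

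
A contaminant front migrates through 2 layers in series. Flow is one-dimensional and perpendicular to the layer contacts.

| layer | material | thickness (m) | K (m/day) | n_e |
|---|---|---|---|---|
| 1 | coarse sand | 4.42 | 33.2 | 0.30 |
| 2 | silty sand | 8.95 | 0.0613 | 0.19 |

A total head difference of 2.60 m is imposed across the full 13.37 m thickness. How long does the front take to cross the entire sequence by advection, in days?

170

With flow normal to the layers, continuity requires the same specific discharge q through every layer.
Σ(b_i/K_i) = 4.42/33.2 + 8.95/0.0613 = 146.1 d.
q = Δh / Σ(b_i/K_i) = 2.60 / 146.1 = 0.01779 m/day.
In each layer the seepage velocity is v_i = q/n_i, so the layer transit time is t_i = b_i·n_i / q:
  layer 1 (coarse sand): t_1 = 4.42 × 0.30 / 0.01779 = 74.53 d
  layer 2 (silty sand): t_2 = 8.95 × 0.19 / 0.01779 = 95.58 d
Total t = Σ t_i = 170.1 days.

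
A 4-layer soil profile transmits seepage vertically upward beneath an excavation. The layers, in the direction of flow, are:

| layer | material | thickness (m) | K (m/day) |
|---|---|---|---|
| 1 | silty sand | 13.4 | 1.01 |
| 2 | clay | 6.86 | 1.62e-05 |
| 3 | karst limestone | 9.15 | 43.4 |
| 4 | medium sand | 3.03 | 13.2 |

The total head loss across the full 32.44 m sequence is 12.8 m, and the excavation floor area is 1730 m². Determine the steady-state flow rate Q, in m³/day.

0.0523

Flow is perpendicular to layering, so the layers act in series and the equivalent K is the thickness-weighted harmonic mean.
Total thickness L = 13.4 + 6.86 + 9.15 + 3.03 = 32.44 m.
Σ(b_i/K_i) = 13.4/1.01 + 6.86/1.62e-05 + 9.15/43.4 + 3.03/13.2 = 4.235e+05 d.
K_eq = L / Σ(b_i/K_i) = 32.44 / 4.235e+05 = 7.661e-05 m/day.
Q = K_eq · A · (Δh/L) = 7.661e-05 × 1730 × (12.8/32.44) = 0.05229 m³/day.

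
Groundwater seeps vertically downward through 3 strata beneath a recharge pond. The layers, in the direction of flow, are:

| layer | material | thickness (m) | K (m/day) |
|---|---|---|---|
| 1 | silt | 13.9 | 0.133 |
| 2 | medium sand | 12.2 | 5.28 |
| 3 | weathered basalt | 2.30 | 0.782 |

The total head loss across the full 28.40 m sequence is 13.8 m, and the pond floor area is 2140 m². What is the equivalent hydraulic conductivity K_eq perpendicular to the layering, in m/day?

0.259

Flow is perpendicular to layering, so the layers act in series and the equivalent K is the thickness-weighted harmonic mean.
Total thickness L = 13.9 + 12.2 + 2.30 = 28.40 m.
Σ(b_i/K_i) = 13.9/0.133 + 12.2/5.28 + 2.30/0.782 = 109.8 d.
K_eq = L / Σ(b_i/K_i) = 28.40 / 109.8 = 0.2587 m/day.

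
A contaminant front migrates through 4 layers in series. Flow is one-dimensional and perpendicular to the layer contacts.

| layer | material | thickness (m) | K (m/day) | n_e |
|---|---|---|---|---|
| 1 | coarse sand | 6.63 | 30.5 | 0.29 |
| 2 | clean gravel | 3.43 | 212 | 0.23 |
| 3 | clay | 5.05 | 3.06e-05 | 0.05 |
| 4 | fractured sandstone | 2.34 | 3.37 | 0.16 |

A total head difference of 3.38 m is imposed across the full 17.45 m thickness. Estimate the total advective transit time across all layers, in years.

With flow normal to the layers, continuity requires the same specific discharge q through every layer.
Σ(b_i/K_i) = 6.63/30.5 + 3.43/212 + 5.05/3.06e-05 + 2.34/3.37 = 1.650e+05 d.
q = Δh / Σ(b_i/K_i) = 3.38 / 1.650e+05 = 2.048e-05 m/day.
In each layer the seepage velocity is v_i = q/n_i, so the layer transit time is t_i = b_i·n_i / q:
  layer 1 (coarse sand): t_1 = 6.63 × 0.29 / 2.048e-05 = 93879 d
  layer 2 (clean gravel): t_2 = 3.43 × 0.23 / 2.048e-05 = 38519 d
  layer 3 (clay): t_3 = 5.05 × 0.05 / 2.048e-05 = 12329 d
  layer 4 (fractured sandstone): t_4 = 2.34 × 0.16 / 2.048e-05 = 18281 d
Total t = Σ t_i = 1.630e+05 days = 446.3 years.

446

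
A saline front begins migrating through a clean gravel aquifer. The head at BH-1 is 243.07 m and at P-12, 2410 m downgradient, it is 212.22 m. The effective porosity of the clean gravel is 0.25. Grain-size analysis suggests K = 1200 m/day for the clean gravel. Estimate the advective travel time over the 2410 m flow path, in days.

39.2

Hydraulic gradient i = (243.07 − 212.22) / 2410 = 30.85 / 2410 = 0.01280.
Darcy flux q = K · i = 1200 × 0.01280 = 15.36 m/day.
Seepage velocity v = q / n_e = 15.36 / 0.25 = 61.44 m/day.
Travel time t = L / v = 2410 / 61.44 = 39.22 days.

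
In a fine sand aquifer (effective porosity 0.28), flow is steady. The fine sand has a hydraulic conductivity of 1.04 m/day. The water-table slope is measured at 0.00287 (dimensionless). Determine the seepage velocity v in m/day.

0.0107

Hydraulic gradient i = 0.00287.
Darcy flux q = K · i = 1.040 × 0.002870 = 0.002985 m/day.
Seepage velocity v = q / n_e = 0.002985 / 0.28 = 0.01066 m/day.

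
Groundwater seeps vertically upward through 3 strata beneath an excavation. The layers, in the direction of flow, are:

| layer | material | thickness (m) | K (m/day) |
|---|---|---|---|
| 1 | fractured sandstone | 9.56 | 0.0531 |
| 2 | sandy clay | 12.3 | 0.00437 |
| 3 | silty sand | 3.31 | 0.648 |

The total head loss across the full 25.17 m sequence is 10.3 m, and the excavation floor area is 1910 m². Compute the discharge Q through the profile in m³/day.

Flow is perpendicular to layering, so the layers act in series and the equivalent K is the thickness-weighted harmonic mean.
Total thickness L = 9.56 + 12.3 + 3.31 = 25.17 m.
Σ(b_i/K_i) = 9.56/0.0531 + 12.3/0.00437 + 3.31/0.648 = 3000 d.
K_eq = L / Σ(b_i/K_i) = 25.17 / 3000 = 0.008391 m/day.
Q = K_eq · A · (Δh/L) = 0.008391 × 1910 × (10.3/25.17) = 6.558 m³/day.

6.56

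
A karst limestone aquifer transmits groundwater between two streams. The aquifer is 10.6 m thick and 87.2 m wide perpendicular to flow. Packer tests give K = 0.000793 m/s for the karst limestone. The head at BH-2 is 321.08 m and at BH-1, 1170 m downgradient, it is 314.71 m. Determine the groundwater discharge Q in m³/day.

345

Convert K: 0.000793 m/s × 86400 = 68.52 m/day.
Cross-sectional area A = 87.2 × 10.6 = 924.3 m².
Hydraulic gradient i = (321.08 − 314.71) / 1170 = 6.37 / 1170 = 0.005444.
Darcy's law: Q = K · A · i = 68.52 × 924.3 × 0.005444 = 344.8 m³/day.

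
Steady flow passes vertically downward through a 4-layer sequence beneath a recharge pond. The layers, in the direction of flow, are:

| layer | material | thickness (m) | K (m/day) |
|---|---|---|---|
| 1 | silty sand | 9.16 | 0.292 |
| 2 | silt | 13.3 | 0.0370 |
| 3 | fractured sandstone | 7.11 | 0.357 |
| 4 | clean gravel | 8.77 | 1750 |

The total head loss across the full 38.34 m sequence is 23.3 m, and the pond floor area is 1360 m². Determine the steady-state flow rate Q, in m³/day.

Flow is perpendicular to layering, so the layers act in series and the equivalent K is the thickness-weighted harmonic mean.
Total thickness L = 9.16 + 13.3 + 7.11 + 8.77 = 38.34 m.
Σ(b_i/K_i) = 9.16/0.292 + 13.3/0.0370 + 7.11/0.357 + 8.77/1750 = 410.8 d.
K_eq = L / Σ(b_i/K_i) = 38.34 / 410.8 = 0.09334 m/day.
Q = K_eq · A · (Δh/L) = 0.09334 × 1360 × (23.3/38.34) = 77.15 m³/day.

77.1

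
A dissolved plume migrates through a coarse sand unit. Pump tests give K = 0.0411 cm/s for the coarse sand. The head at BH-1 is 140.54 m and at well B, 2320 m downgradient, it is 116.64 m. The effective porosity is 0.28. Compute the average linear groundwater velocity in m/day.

1.31

Convert K: 0.0411 cm/s × 864 = 35.51 m/day.
Hydraulic gradient i = (140.54 − 116.64) / 2320 = 23.9 / 2320 = 0.01030.
Darcy flux q = K · i = 35.51 × 0.01030 = 0.3658 m/day.
Seepage velocity v = q / n_e = 0.3658 / 0.28 = 1.306 m/day.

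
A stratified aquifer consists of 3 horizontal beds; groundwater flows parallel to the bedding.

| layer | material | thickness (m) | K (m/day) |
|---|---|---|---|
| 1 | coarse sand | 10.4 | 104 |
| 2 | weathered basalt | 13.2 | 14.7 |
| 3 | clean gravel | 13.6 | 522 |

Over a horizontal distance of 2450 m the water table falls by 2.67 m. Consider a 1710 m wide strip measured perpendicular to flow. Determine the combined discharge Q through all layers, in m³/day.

Flow is parallel to layering, so each bed carries its own Darcy discharge and the transmissivities add.
Σ(K_i·b_i) = 104×10.4 + 14.7×13.2 + 522×13.6 = 8375 m²/day.
Hydraulic gradient i = Δh / L = 2.67 / 2450 = 0.001090.
Q = Σ(K_i·b_i) · W · i = 8375 × 1710 × 0.001090 = 15607 m³/day.

15600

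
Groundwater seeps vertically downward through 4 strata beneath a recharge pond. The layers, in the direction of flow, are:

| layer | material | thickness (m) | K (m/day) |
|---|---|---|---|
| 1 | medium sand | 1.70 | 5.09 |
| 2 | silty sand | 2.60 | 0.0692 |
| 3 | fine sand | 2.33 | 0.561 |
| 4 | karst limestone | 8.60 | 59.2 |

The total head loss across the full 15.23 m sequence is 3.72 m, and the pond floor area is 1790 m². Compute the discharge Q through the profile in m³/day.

Flow is perpendicular to layering, so the layers act in series and the equivalent K is the thickness-weighted harmonic mean.
Total thickness L = 1.70 + 2.60 + 2.33 + 8.60 = 15.23 m.
Σ(b_i/K_i) = 1.70/5.09 + 2.60/0.0692 + 2.33/0.561 + 8.60/59.2 = 42.20 d.
K_eq = L / Σ(b_i/K_i) = 15.23 / 42.20 = 0.3609 m/day.
Q = K_eq · A · (Δh/L) = 0.3609 × 1790 × (3.72/15.23) = 157.8 m³/day.

158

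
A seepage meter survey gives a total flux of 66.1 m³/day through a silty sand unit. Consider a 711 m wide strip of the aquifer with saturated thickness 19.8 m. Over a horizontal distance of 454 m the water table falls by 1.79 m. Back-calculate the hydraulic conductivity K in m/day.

Cross-sectional area A = 711 × 19.8 = 14078 m².
Hydraulic gradient i = Δh / L = 1.79 / 454 = 0.003943.
From Q = K·A·i, K = Q / (A·i) = 66.1 / (14078 × 0.003943) = 1.191 m/day.

1.19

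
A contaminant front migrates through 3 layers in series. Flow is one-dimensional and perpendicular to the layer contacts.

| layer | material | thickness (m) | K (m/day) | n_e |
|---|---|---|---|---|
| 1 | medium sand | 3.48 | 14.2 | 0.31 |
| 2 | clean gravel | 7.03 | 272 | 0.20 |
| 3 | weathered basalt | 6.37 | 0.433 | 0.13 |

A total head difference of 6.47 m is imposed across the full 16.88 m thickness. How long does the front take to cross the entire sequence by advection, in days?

7.67

With flow normal to the layers, continuity requires the same specific discharge q through every layer.
Σ(b_i/K_i) = 3.48/14.2 + 7.03/272 + 6.37/0.433 = 14.98 d.
q = Δh / Σ(b_i/K_i) = 6.47 / 14.98 = 0.4318 m/day.
In each layer the seepage velocity is v_i = q/n_i, so the layer transit time is t_i = b_i·n_i / q:
  layer 1 (medium sand): t_1 = 3.48 × 0.31 / 0.4318 = 2.498 d
  layer 2 (clean gravel): t_2 = 7.03 × 0.20 / 0.4318 = 3.256 d
  layer 3 (weathered basalt): t_3 = 6.37 × 0.13 / 0.4318 = 1.918 d
Total t = Σ t_i = 7.672 days.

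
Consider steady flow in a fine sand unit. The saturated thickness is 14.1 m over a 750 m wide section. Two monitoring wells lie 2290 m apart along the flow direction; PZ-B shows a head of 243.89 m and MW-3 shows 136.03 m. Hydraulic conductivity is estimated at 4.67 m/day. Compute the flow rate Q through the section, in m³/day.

2330

Cross-sectional area A = 750 × 14.1 = 10575 m².
Hydraulic gradient i = (243.89 − 136.03) / 2290 = 107.86 / 2290 = 0.04710.
Darcy's law: Q = K · A · i = 4.670 × 10575 × 0.04710 = 2326 m³/day.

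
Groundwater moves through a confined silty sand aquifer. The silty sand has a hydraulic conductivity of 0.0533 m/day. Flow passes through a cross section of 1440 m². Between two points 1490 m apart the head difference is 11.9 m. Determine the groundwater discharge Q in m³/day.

0.613

Hydraulic gradient i = Δh / L = 11.9 / 1490 = 0.007987.
Darcy's law: Q = K · A · i = 0.05330 × 1440 × 0.007987 = 0.6130 m³/day.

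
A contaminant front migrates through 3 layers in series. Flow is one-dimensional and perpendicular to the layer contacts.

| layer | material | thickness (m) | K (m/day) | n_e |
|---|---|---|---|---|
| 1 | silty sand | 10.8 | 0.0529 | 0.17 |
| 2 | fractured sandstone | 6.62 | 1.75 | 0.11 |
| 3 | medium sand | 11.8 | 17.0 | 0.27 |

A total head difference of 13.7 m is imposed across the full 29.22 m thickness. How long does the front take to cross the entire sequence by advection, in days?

With flow normal to the layers, continuity requires the same specific discharge q through every layer.
Σ(b_i/K_i) = 10.8/0.0529 + 6.62/1.75 + 11.8/17.0 = 208.6 d.
q = Δh / Σ(b_i/K_i) = 13.7 / 208.6 = 0.06566 m/day.
In each layer the seepage velocity is v_i = q/n_i, so the layer transit time is t_i = b_i·n_i / q:
  layer 1 (silty sand): t_1 = 10.8 × 0.17 / 0.06566 = 27.96 d
  layer 2 (fractured sandstone): t_2 = 6.62 × 0.11 / 0.06566 = 11.09 d
  layer 3 (medium sand): t_3 = 11.8 × 0.27 / 0.06566 = 48.52 d
Total t = Σ t_i = 87.57 days.

87.6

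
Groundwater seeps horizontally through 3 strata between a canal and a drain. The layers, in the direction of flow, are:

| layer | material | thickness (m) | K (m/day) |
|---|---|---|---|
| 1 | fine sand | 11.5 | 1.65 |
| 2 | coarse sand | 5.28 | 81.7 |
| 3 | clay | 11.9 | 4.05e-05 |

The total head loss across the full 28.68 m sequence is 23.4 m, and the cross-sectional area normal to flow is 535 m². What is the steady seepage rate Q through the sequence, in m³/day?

Flow is perpendicular to layering, so the layers act in series and the equivalent K is the thickness-weighted harmonic mean.
Total thickness L = 11.5 + 5.28 + 11.9 = 28.68 m.
Σ(b_i/K_i) = 11.5/1.65 + 5.28/81.7 + 11.9/4.05e-05 = 2.938e+05 d.
K_eq = L / Σ(b_i/K_i) = 28.68 / 2.938e+05 = 9.761e-05 m/day.
Q = K_eq · A · (Δh/L) = 9.761e-05 × 535 × (23.4/28.68) = 0.04261 m³/day.

0.0426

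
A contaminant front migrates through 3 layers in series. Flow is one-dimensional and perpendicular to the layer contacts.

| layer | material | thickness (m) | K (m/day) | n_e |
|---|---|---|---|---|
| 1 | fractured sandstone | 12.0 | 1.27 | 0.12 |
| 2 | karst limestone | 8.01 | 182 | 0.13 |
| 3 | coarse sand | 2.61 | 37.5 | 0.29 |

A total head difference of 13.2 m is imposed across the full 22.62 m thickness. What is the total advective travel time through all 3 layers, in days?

With flow normal to the layers, continuity requires the same specific discharge q through every layer.
Σ(b_i/K_i) = 12.0/1.27 + 8.01/182 + 2.61/37.5 = 9.562 d.
q = Δh / Σ(b_i/K_i) = 13.2 / 9.562 = 1.380 m/day.
In each layer the seepage velocity is v_i = q/n_i, so the layer transit time is t_i = b_i·n_i / q:
  layer 1 (fractured sandstone): t_1 = 12.0 × 0.12 / 1.380 = 1.043 d
  layer 2 (karst limestone): t_2 = 8.01 × 0.13 / 1.380 = 0.7543 d
  layer 3 (coarse sand): t_3 = 2.61 × 0.29 / 1.380 = 0.5483 d
Total t = Σ t_i = 2.346 days.

2.35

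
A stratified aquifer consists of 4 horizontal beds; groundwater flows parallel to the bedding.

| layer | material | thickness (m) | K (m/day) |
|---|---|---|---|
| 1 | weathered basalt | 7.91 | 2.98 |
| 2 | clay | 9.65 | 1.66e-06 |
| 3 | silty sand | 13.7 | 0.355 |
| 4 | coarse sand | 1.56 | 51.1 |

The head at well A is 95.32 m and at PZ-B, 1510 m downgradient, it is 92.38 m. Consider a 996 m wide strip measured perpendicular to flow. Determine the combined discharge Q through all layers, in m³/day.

Flow is parallel to layering, so each bed carries its own Darcy discharge and the transmissivities add.
Σ(K_i·b_i) = 2.98×7.91 + 1.66e-06×9.65 + 0.355×13.7 + 51.1×1.56 = 108.2 m²/day.
Hydraulic gradient i = (95.32 − 92.38) / 1510 = 2.94 / 1510 = 0.001947.
Q = Σ(K_i·b_i) · W · i = 108.2 × 996 × 0.001947 = 209.7 m³/day.

210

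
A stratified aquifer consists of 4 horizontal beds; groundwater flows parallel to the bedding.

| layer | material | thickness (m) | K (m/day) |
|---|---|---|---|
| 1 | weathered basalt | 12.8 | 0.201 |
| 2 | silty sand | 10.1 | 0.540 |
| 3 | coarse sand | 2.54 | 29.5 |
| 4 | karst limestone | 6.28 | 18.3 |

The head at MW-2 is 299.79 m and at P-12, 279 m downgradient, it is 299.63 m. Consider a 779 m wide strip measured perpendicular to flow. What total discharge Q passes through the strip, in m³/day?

88.4

Flow is parallel to layering, so each bed carries its own Darcy discharge and the transmissivities add.
Σ(K_i·b_i) = 0.201×12.8 + 0.540×10.1 + 29.5×2.54 + 18.3×6.28 = 197.9 m²/day.
Hydraulic gradient i = (299.79 − 299.63) / 279 = 0.16 / 279 = 0.0005735.
Q = Σ(K_i·b_i) · W · i = 197.9 × 779 × 0.0005735 = 88.40 m³/day.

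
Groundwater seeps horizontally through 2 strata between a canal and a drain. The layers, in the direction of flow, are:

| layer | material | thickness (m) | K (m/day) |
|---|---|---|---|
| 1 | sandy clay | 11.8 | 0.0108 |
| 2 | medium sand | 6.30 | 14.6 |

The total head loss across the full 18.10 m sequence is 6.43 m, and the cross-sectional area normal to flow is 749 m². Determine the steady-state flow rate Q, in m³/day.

4.41

Flow is perpendicular to layering, so the layers act in series and the equivalent K is the thickness-weighted harmonic mean.
Total thickness L = 11.8 + 6.30 = 18.10 m.
Σ(b_i/K_i) = 11.8/0.0108 + 6.30/14.6 = 1093 d.
K_eq = L / Σ(b_i/K_i) = 18.10 / 1093 = 0.01656 m/day.
Q = K_eq · A · (Δh/L) = 0.01656 × 749 × (6.43/18.10) = 4.406 m³/day.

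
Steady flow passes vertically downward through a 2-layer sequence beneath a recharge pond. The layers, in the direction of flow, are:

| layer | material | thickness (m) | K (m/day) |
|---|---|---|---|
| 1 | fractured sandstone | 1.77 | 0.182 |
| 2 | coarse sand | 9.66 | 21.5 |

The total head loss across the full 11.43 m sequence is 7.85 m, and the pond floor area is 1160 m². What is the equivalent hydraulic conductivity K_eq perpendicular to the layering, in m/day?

Flow is perpendicular to layering, so the layers act in series and the equivalent K is the thickness-weighted harmonic mean.
Total thickness L = 1.77 + 9.66 = 11.43 m.
Σ(b_i/K_i) = 1.77/0.182 + 9.66/21.5 = 10.17 d.
K_eq = L / Σ(b_i/K_i) = 11.43 / 10.17 = 1.123 m/day.

1.12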